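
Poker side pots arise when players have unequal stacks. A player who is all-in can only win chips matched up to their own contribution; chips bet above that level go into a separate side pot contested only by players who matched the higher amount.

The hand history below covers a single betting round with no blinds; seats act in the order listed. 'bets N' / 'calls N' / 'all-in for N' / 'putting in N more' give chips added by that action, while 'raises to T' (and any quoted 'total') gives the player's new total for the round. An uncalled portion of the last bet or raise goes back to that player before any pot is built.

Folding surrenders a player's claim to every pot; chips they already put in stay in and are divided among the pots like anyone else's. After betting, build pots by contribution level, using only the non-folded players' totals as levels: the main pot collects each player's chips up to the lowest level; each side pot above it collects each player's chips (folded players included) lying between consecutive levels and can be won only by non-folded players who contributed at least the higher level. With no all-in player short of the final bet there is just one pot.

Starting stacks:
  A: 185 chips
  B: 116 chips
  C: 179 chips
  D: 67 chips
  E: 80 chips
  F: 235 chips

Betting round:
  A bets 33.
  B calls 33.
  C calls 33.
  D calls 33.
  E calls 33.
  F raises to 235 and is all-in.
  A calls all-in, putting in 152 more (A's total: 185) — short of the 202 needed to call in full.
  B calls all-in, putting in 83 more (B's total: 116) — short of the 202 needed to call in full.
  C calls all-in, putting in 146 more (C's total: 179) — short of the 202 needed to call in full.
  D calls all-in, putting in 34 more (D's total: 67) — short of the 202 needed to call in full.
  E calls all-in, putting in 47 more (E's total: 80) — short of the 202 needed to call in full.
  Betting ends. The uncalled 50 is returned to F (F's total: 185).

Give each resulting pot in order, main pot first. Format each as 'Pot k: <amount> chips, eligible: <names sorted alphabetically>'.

Contributions (after 50 returned to F): A=185, B=116, C=179, D=67, E=80, F=185
Pot levels (distinct totals of non-folded players): 67, 80, 116, 179, 185
Layer 1-67: 67 each from A, B, C, D, E, F = 67*6 = 402 chips; eligible A, B, C, D, E, F
Layer 68-80: 13 each from A, B, C, E, F = 13*5 = 65 chips; eligible A, B, C, E, F
Layer 81-116: 36 each from A, B, C, F = 36*4 = 144 chips; eligible A, B, C, F
Layer 117-179: 63 each from A, C, F = 63*3 = 189 chips; eligible A, C, F
Layer 180-185: 6 each from A, F = 6*2 = 12 chips; eligible A, F

Pot 1: 402 chips, eligible: A, B, C, D, E, F
Pot 2: 65 chips, eligible: A, B, C, E, F
Pot 3: 144 chips, eligible: A, B, C, F
Pot 4: 189 chips, eligible: A, C, F
Pot 5: 12 chips, eligible: A, F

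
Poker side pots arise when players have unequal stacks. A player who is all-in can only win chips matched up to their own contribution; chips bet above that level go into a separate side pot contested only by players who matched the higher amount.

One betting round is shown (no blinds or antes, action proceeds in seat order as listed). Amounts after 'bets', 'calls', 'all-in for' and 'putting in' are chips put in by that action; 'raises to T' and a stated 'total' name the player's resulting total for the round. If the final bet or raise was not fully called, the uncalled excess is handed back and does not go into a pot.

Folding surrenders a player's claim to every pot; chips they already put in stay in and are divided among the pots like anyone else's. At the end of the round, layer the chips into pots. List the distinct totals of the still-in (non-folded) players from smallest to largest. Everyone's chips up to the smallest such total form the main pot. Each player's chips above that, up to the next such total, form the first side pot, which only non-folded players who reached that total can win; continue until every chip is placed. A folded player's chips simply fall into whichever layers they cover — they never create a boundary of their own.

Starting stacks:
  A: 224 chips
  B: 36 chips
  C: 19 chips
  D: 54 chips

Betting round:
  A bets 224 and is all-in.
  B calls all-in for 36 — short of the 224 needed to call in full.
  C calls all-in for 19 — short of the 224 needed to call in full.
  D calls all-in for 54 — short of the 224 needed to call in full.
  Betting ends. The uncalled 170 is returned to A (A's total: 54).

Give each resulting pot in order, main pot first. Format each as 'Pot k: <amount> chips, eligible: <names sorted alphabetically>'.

Pot 1: 76 chips, eligible: A, B, C, D
Pot 2: 51 chips, eligible: A, B, D
Pot 3: 36 chips, eligible: A, D

Derivation:
Contributions (after 170 returned to A): A=54, B=36, C=19, D=54
Pot levels (distinct totals of non-folded players): 19, 36, 54
Layer 1-19: 19 each from A, B, C, D = 19*4 = 76 chips; eligible A, B, C, D
Layer 20-36: 17 each from A, B, D = 17*3 = 51 chips; eligible A, B, D
Layer 37-54: 18 each from A, D = 18*2 = 36 chips; eligible A, D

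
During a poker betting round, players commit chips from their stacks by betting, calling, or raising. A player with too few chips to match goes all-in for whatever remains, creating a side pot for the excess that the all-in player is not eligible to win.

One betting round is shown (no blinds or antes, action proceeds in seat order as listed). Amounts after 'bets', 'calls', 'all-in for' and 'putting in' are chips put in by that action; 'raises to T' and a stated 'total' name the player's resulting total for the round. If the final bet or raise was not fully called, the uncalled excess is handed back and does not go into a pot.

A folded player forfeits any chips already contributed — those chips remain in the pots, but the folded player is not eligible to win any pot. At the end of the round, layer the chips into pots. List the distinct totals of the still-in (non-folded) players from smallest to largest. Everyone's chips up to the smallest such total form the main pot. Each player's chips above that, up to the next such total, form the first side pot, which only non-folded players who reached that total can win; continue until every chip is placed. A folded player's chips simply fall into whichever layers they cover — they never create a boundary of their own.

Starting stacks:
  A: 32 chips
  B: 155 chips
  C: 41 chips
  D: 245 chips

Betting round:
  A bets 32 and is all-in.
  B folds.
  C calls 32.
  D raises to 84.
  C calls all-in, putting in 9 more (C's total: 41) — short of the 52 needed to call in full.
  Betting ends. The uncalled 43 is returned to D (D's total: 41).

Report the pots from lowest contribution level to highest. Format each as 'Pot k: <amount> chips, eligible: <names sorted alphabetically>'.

Pot 1: 96 chips, eligible: A, C, D
Pot 2: 18 chips, eligible: C, D

Derivation:
Contributions (after 43 returned to D): A=32, C=41, D=41
Folded: B
Pot levels (distinct totals of non-folded players): 32, 41
Layer 1-32: 32 each from A, C, D = 32*3 = 96 chips; eligible A, C, D
Layer 33-41: 9 each from C, D = 9*2 = 18 chips; eligible C, D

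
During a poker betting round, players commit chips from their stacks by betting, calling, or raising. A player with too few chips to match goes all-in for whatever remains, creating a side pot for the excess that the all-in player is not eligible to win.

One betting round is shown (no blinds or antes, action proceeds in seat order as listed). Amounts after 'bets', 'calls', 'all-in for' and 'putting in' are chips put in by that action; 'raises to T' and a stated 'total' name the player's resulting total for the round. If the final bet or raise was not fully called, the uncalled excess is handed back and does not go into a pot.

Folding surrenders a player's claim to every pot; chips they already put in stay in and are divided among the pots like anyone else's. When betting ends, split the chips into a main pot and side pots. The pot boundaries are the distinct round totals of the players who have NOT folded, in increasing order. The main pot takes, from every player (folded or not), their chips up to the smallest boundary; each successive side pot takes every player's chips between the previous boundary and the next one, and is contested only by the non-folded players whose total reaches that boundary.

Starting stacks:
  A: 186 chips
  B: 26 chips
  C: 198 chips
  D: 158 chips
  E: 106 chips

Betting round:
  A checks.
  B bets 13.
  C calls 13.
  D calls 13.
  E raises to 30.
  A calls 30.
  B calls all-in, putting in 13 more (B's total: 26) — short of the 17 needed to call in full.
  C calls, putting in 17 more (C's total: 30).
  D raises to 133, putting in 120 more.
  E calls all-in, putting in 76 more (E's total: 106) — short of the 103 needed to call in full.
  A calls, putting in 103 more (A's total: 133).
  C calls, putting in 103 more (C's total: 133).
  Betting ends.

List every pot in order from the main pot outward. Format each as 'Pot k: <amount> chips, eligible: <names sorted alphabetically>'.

Pot 1: 130 chips, eligible: A, B, C, D, E
Pot 2: 320 chips, eligible: A, C, D, E
Pot 3: 81 chips, eligible: A, C, D

Derivation:
Contributions: A=133, B=26, C=133, D=133, E=106
Pot levels (distinct totals of non-folded players): 26, 106, 133
Layer 1-26: 26 each from A, B, C, D, E = 26*5 = 130 chips; eligible A, B, C, D, E
Layer 27-106: 80 each from A, C, D, E = 80*4 = 320 chips; eligible A, C, D, E
Layer 107-133: 27 each from A, C, D = 27*3 = 81 chips; eligible A, C, D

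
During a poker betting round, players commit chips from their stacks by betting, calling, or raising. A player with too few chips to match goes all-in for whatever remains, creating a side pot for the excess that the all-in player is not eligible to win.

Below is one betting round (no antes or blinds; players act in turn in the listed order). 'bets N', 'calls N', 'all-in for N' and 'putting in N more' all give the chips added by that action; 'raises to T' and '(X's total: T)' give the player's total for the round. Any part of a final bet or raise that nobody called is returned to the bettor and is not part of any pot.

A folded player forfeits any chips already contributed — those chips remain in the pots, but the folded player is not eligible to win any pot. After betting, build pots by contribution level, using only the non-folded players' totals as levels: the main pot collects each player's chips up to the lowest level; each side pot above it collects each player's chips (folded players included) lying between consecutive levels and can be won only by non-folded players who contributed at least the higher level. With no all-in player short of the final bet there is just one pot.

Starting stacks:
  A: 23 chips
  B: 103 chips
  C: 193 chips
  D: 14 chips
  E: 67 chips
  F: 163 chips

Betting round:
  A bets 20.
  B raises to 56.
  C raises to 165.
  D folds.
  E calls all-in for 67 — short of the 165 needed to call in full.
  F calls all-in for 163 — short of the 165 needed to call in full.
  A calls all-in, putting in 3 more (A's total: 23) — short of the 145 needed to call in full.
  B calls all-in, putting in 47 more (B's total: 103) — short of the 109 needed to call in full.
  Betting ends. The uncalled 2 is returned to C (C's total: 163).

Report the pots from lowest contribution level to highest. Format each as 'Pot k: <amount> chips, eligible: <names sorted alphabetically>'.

Pot 1: 115 chips, eligible: A, B, C, E, F
Pot 2: 176 chips, eligible: B, C, E, F
Pot 3: 108 chips, eligible: B, C, F
Pot 4: 120 chips, eligible: C, F

Derivation:
Contributions (after 2 returned to C): A=23, B=103, C=163, E=67, F=163
Folded: D
Pot levels (distinct totals of non-folded players): 23, 67, 103, 163
Layer 1-23: 23 each from A, B, C, E, F = 23*5 = 115 chips; eligible A, B, C, E, F
Layer 24-67: 44 each from B, C, E, F = 44*4 = 176 chips; eligible B, C, E, F
Layer 68-103: 36 each from B, C, F = 36*3 = 108 chips; eligible B, C, F
Layer 104-163: 60 each from C, F = 60*2 = 120 chips; eligible C, F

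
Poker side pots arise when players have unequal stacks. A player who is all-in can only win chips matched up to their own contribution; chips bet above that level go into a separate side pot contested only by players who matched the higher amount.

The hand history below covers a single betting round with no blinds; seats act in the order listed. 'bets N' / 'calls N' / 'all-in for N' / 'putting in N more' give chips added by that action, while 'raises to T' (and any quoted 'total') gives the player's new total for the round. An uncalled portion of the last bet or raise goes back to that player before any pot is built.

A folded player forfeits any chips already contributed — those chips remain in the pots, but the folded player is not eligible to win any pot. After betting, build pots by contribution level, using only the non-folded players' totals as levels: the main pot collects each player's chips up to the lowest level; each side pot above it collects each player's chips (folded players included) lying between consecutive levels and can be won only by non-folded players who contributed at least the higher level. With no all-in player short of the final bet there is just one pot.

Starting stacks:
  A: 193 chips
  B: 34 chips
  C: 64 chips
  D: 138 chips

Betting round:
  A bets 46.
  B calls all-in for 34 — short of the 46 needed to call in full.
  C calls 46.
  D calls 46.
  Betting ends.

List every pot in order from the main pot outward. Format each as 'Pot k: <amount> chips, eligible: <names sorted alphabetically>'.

Pot 1: 136 chips, eligible: A, B, C, D
Pot 2: 36 chips, eligible: A, C, D

Derivation:
Contributions: A=46, B=34, C=46, D=46
Pot levels (distinct totals of non-folded players): 34, 46
Layer 1-34: 34 each from A, B, C, D = 34*4 = 136 chips; eligible A, B, C, D
Layer 35-46: 12 each from A, C, D = 12*3 = 36 chips; eligible A, C, D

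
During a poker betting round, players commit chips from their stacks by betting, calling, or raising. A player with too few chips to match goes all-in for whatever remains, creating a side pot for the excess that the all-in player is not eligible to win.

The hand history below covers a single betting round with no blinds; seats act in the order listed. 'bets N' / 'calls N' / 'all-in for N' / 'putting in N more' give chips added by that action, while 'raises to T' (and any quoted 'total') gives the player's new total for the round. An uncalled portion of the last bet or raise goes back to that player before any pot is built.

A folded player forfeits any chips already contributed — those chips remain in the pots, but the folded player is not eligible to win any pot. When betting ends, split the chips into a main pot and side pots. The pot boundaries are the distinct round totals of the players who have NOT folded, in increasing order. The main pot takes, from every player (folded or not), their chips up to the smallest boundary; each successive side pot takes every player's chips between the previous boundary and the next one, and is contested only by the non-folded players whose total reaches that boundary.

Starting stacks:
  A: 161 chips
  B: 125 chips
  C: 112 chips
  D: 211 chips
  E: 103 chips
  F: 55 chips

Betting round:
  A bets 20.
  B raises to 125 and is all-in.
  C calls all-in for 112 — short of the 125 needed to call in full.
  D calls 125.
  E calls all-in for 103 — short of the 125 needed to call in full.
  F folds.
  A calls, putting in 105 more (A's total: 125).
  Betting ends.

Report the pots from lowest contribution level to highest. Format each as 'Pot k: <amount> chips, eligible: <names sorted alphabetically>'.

Pot 1: 515 chips, eligible: A, B, C, D, E
Pot 2: 36 chips, eligible: A, B, C, D
Pot 3: 39 chips, eligible: A, B, D

Derivation:
Contributions: A=125, B=125, C=112, D=125, E=103
Folded: F
Pot levels (distinct totals of non-folded players): 103, 112, 125
Layer 1-103: 103 each from A, B, C, D, E = 103*5 = 515 chips; eligible A, B, C, D, E
Layer 104-112: 9 each from A, B, C, D = 9*4 = 36 chips; eligible A, B, C, D
Layer 113-125: 13 each from A, B, D = 13*3 = 39 chips; eligible A, B, D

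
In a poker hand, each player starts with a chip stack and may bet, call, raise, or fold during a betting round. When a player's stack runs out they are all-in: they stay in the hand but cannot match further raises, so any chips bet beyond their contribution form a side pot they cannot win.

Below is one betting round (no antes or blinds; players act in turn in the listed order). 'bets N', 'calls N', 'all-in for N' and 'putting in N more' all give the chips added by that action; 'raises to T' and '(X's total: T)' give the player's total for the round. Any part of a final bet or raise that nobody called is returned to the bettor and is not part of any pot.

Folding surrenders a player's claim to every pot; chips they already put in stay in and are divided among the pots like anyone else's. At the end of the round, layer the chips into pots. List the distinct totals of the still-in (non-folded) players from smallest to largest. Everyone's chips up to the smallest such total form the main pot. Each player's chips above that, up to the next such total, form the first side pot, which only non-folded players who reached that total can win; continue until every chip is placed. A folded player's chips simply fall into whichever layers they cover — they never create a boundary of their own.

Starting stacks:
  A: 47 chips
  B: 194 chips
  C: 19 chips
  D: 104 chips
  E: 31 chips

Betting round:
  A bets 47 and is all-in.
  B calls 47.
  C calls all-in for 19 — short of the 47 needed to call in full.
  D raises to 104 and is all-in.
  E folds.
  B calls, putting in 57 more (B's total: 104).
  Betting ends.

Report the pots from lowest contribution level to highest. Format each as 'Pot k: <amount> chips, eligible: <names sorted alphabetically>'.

Contributions: A=47, B=104, C=19, D=104
Folded: E
Pot levels (distinct totals of non-folded players): 19, 47, 104
Layer 1-19: 19 each from A, B, C, D = 19*4 = 76 chips; eligible A, B, C, D
Layer 20-47: 28 each from A, B, D = 28*3 = 84 chips; eligible A, B, D
Layer 48-104: 57 each from B, D = 57*2 = 114 chips; eligible B, D

Pot 1: 76 chips, eligible: A, B, C, D
Pot 2: 84 chips, eligible: A, B, D
Pot 3: 114 chips, eligible: B, D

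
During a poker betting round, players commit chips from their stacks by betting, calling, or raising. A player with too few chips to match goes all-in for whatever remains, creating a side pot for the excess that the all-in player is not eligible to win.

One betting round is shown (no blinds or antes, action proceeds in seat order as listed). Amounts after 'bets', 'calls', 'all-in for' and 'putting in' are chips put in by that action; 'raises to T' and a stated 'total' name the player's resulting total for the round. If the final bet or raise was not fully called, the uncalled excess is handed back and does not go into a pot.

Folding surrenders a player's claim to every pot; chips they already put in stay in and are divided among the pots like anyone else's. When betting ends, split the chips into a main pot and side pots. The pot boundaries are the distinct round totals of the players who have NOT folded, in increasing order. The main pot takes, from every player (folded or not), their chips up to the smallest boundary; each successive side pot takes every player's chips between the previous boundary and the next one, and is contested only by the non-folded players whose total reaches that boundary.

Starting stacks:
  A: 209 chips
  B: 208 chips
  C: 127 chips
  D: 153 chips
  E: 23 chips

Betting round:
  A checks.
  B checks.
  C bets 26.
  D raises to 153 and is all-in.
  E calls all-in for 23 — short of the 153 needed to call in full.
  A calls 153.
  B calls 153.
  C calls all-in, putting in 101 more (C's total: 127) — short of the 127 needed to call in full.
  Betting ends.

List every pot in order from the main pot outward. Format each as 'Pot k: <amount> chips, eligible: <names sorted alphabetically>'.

Pot 1: 115 chips, eligible: A, B, C, D, E
Pot 2: 416 chips, eligible: A, B, C, D
Pot 3: 78 chips, eligible: A, B, D

Derivation:
Contributions: A=153, B=153, C=127, D=153, E=23
Pot levels (distinct totals of non-folded players): 23, 127, 153
Layer 1-23: 23 each from A, B, C, D, E = 23*5 = 115 chips; eligible A, B, C, D, E
Layer 24-127: 104 each from A, B, C, D = 104*4 = 416 chips; eligible A, B, C, D
Layer 128-153: 26 each from A, B, D = 26*3 = 78 chips; eligible A, B, D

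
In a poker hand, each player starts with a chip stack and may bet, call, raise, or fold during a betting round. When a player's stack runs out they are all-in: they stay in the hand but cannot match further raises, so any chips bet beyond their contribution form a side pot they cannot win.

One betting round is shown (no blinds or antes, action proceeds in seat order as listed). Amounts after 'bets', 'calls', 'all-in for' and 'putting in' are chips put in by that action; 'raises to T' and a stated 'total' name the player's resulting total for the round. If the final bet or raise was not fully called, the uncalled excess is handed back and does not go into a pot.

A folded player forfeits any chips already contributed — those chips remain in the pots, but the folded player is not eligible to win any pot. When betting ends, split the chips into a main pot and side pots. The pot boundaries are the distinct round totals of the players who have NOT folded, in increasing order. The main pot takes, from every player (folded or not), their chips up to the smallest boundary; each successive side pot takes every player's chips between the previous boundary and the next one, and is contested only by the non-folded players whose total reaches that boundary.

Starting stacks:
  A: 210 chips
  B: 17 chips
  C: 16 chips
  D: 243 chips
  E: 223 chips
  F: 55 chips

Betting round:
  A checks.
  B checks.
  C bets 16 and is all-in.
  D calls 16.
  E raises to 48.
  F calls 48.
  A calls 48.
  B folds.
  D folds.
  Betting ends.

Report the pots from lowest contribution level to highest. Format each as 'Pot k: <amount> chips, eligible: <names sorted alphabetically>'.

Pot 1: 80 chips, eligible: A, C, E, F
Pot 2: 96 chips, eligible: A, E, F

Derivation:
Contributions: A=48, C=16, D=16, E=48, F=48
Folded: B, D
Pot levels (distinct totals of non-folded players): 16, 48
Layer 1-16: 16 each from A, C, D, E, F = 16*5 = 80 chips; eligible A, C, E, F
Layer 17-48: 32 each from A, E, F = 32*3 = 96 chips; eligible A, E, F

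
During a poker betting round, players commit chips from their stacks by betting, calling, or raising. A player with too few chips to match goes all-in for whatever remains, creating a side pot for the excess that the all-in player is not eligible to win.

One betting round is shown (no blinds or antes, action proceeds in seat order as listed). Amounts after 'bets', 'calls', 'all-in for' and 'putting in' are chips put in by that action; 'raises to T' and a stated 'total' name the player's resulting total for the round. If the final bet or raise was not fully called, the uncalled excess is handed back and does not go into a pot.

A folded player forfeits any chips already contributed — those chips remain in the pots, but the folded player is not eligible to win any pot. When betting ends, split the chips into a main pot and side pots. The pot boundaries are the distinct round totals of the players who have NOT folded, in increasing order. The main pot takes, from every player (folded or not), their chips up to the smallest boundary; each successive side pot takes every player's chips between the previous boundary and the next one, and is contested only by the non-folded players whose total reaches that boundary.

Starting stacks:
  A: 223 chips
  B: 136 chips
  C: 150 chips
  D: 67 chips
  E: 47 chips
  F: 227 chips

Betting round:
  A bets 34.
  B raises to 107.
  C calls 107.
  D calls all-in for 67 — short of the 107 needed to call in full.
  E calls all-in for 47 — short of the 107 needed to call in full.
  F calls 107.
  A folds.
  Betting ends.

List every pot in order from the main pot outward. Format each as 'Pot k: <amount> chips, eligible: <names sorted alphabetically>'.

Pot 1: 269 chips, eligible: B, C, D, E, F
Pot 2: 80 chips, eligible: B, C, D, F
Pot 3: 120 chips, eligible: B, C, F

Derivation:
Contributions: A=34, B=107, C=107, D=67, E=47, F=107
Folded: A
Pot levels (distinct totals of non-folded players): 47, 67, 107
Layer 1-47: A 34 + B 47 + C 47 + D 47 + E 47 + F 47 = 269 chips; eligible B, C, D, E, F
Layer 48-67: 20 each from B, C, D, F = 20*4 = 80 chips; eligible B, C, D, F
Layer 68-107: 40 each from B, C, F = 40*3 = 120 chips; eligible B, C, F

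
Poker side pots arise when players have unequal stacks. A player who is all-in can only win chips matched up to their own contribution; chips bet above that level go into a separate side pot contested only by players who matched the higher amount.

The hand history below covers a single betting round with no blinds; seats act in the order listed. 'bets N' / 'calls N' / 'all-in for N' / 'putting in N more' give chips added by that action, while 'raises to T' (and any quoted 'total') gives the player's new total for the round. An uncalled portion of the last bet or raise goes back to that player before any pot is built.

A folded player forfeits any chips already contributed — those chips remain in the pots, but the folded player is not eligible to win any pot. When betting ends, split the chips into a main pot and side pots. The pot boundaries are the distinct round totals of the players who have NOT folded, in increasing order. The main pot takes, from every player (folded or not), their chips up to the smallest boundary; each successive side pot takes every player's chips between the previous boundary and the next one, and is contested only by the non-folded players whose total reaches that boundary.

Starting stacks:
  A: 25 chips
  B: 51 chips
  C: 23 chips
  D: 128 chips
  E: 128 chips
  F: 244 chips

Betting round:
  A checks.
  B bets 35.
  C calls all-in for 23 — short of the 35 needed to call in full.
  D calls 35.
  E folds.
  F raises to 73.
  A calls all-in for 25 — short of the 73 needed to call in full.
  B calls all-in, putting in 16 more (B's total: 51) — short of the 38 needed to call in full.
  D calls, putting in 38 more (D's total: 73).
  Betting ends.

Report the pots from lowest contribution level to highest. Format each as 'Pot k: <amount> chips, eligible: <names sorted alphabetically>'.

Pot 1: 115 chips, eligible: A, B, C, D, F
Pot 2: 8 chips, eligible: A, B, D, F
Pot 3: 78 chips, eligible: B, D, F
Pot 4: 44 chips, eligible: D, F

Derivation:
Contributions: A=25, B=51, C=23, D=73, F=73
Folded: E
Pot levels (distinct totals of non-folded players): 23, 25, 51, 73
Layer 1-23: 23 each from A, B, C, D, F = 23*5 = 115 chips; eligible A, B, C, D, F
Layer 24-25: 2 each from A, B, D, F = 2*4 = 8 chips; eligible A, B, D, F
Layer 26-51: 26 each from B, D, F = 26*3 = 78 chips; eligible B, D, F
Layer 52-73: 22 each from D, F = 22*2 = 44 chips; eligible D, F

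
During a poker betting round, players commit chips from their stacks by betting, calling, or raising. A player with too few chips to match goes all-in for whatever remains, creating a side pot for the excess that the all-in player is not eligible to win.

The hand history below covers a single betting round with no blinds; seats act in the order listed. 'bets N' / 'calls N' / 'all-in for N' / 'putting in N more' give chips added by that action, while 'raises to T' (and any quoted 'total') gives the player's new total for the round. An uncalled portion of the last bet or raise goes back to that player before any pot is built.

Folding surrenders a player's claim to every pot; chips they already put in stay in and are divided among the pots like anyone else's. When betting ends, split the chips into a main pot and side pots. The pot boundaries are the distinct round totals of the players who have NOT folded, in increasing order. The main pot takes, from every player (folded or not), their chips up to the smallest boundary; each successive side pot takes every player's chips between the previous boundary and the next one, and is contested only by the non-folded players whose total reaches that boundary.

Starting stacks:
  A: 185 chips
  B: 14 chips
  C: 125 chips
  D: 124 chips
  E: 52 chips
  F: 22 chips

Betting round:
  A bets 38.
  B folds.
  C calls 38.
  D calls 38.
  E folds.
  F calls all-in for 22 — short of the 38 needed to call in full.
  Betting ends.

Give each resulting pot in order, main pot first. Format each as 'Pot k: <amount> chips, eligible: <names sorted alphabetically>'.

Contributions: A=38, C=38, D=38, F=22
Folded: B, E
Pot levels (distinct totals of non-folded players): 22, 38
Layer 1-22: 22 each from A, C, D, F = 22*4 = 88 chips; eligible A, C, D, F
Layer 23-38: 16 each from A, C, D = 16*3 = 48 chips; eligible A, C, D

Pot 1: 88 chips, eligible: A, C, D, F
Pot 2: 48 chips, eligible: A, C, D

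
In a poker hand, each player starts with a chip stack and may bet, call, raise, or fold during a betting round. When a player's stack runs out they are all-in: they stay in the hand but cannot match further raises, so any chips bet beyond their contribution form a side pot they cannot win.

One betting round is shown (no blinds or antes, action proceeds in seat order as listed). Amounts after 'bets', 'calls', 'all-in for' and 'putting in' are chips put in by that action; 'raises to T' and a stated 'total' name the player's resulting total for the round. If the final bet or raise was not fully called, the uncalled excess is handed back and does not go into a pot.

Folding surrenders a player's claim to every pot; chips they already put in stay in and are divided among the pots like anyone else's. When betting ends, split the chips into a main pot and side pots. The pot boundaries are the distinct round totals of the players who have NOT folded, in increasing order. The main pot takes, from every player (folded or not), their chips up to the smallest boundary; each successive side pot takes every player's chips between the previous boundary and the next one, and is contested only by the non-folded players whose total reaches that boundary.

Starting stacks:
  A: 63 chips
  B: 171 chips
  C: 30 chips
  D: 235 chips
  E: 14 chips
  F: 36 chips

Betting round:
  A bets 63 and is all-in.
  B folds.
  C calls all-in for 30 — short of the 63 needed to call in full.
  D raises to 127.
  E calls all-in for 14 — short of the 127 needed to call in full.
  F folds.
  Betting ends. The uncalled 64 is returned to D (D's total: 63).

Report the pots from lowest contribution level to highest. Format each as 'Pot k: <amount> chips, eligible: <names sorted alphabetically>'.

Pot 1: 56 chips, eligible: A, C, D, E
Pot 2: 48 chips, eligible: A, C, D
Pot 3: 66 chips, eligible: A, D

Derivation:
Contributions (after 64 returned to D): A=63, C=30, D=63, E=14
Folded: B, F
Pot levels (distinct totals of non-folded players): 14, 30, 63
Layer 1-14: 14 each from A, C, D, E = 14*4 = 56 chips; eligible A, C, D, E
Layer 15-30: 16 each from A, C, D = 16*3 = 48 chips; eligible A, C, D
Layer 31-63: 33 each from A, D = 33*2 = 66 chips; eligible A, D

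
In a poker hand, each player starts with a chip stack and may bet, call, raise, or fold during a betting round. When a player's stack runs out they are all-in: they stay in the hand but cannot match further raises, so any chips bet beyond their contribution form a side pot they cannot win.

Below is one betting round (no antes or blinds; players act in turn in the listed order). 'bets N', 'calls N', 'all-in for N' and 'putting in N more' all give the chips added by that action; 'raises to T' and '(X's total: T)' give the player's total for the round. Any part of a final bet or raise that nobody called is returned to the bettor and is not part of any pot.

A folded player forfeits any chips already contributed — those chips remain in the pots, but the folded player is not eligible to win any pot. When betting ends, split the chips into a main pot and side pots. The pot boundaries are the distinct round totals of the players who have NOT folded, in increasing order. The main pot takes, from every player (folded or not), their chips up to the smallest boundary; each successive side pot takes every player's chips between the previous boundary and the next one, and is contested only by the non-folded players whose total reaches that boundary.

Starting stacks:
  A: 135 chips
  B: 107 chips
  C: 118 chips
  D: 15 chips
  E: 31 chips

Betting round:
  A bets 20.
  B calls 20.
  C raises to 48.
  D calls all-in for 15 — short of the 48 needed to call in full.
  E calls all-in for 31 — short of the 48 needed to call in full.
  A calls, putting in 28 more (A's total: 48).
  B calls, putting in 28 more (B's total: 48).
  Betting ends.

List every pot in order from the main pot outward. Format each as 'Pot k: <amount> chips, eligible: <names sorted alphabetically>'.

Pot 1: 75 chips, eligible: A, B, C, D, E
Pot 2: 64 chips, eligible: A, B, C, E
Pot 3: 51 chips, eligible: A, B, C

Derivation:
Contributions: A=48, B=48, C=48, D=15, E=31
Pot levels (distinct totals of non-folded players): 15, 31, 48
Layer 1-15: 15 each from A, B, C, D, E = 15*5 = 75 chips; eligible A, B, C, D, E
Layer 16-31: 16 each from A, B, C, E = 16*4 = 64 chips; eligible A, B, C, E
Layer 32-48: 17 each from A, B, C = 17*3 = 51 chips; eligible A, B, C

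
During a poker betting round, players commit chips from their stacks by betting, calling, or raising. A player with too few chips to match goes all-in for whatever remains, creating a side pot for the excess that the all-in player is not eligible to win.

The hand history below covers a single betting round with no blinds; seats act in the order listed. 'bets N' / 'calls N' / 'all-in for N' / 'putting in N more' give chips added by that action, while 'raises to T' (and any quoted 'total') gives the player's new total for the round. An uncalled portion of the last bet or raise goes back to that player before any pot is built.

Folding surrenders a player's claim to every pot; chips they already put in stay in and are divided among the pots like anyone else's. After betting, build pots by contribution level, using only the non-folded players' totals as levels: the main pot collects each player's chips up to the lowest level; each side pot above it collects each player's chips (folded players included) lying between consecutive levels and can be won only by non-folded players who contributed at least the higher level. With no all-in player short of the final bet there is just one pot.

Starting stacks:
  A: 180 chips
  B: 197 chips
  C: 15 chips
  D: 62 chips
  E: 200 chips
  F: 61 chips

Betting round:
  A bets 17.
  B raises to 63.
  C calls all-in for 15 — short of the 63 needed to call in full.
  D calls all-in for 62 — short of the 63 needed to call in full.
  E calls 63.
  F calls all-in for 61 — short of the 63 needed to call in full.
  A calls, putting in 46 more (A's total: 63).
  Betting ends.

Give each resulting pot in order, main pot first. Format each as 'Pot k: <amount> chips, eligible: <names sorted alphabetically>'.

Contributions: A=63, B=63, C=15, D=62, E=63, F=61
Pot levels (distinct totals of non-folded players): 15, 61, 62, 63
Layer 1-15: 15 each from A, B, C, D, E, F = 15*6 = 90 chips; eligible A, B, C, D, E, F
Layer 16-61: 46 each from A, B, D, E, F = 46*5 = 230 chips; eligible A, B, D, E, F
Layer 62-62: 1 each from A, B, D, E = 1*4 = 4 chips; eligible A, B, D, E
Layer 63-63: 1 each from A, B, E = 1*3 = 3 chips; eligible A, B, E

Pot 1: 90 chips, eligible: A, B, C, D, E, F
Pot 2: 230 chips, eligible: A, B, D, E, F
Pot 3: 4 chips, eligible: A, B, D, E
Pot 4: 3 chips, eligible: A, B, E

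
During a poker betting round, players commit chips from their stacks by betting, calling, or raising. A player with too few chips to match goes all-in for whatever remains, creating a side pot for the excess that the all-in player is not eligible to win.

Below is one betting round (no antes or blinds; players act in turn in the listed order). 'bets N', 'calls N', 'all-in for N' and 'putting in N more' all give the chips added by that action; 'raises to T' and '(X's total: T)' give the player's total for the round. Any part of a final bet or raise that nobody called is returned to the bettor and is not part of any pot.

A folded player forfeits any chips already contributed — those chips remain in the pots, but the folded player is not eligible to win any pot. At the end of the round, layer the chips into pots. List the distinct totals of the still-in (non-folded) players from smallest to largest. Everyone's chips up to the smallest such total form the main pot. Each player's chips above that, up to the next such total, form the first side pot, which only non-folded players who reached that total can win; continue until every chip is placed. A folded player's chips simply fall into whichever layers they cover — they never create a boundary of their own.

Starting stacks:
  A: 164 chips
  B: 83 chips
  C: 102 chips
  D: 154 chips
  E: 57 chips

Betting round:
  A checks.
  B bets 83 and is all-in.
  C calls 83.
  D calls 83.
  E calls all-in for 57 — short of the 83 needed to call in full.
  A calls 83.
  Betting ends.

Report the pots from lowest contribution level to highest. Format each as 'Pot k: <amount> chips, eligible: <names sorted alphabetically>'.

Pot 1: 285 chips, eligible: A, B, C, D, E
Pot 2: 104 chips, eligible: A, B, C, D

Derivation:
Contributions: A=83, B=83, C=83, D=83, E=57
Pot levels (distinct totals of non-folded players): 57, 83
Layer 1-57: 57 each from A, B, C, D, E = 57*5 = 285 chips; eligible A, B, C, D, E
Layer 58-83: 26 each from A, B, C, D = 26*4 = 104 chips; eligible A, B, C, D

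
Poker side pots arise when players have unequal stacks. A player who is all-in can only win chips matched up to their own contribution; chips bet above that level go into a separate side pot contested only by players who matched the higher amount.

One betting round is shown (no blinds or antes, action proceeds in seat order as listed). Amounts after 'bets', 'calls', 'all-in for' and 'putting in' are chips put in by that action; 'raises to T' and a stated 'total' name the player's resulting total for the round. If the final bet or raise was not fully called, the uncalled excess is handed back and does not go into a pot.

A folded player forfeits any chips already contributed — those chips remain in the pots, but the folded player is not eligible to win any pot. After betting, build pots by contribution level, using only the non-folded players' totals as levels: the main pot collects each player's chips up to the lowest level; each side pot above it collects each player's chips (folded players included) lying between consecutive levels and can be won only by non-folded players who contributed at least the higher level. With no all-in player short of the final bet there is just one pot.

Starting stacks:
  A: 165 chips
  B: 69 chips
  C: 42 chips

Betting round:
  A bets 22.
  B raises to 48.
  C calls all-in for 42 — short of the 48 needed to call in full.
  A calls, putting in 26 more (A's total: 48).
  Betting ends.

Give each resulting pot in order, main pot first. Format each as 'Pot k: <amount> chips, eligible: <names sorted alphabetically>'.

Contributions: A=48, B=48, C=42
Pot levels (distinct totals of non-folded players): 42, 48
Layer 1-42: 42 each from A, B, C = 42*3 = 126 chips; eligible A, B, C
Layer 43-48: 6 each from A, B = 6*2 = 12 chips; eligible A, B

Pot 1: 126 chips, eligible: A, B, C
Pot 2: 12 chips, eligible: A, B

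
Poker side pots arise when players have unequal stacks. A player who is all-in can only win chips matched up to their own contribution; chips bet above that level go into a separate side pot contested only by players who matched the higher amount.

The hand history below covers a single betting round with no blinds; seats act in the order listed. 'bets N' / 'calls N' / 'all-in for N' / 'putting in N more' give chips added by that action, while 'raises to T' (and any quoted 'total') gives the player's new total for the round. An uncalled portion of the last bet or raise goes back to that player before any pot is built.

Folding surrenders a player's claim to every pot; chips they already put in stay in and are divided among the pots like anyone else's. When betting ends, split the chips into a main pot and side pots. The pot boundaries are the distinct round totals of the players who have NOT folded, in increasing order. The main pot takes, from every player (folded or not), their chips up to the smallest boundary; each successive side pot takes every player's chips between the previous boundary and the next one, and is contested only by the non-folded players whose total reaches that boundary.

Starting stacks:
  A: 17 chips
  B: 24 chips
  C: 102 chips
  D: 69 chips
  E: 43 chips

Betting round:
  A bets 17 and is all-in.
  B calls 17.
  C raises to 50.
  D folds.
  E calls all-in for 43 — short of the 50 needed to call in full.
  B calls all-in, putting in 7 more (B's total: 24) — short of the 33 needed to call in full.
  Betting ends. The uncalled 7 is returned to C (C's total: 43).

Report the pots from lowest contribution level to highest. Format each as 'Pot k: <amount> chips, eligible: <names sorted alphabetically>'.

Pot 1: 68 chips, eligible: A, B, C, E
Pot 2: 21 chips, eligible: B, C, E
Pot 3: 38 chips, eligible: C, E

Derivation:
Contributions (after 7 returned to C): A=17, B=24, C=43, E=43
Folded: D
Pot levels (distinct totals of non-folded players): 17, 24, 43
Layer 1-17: 17 each from A, B, C, E = 17*4 = 68 chips; eligible A, B, C, E
Layer 18-24: 7 each from B, C, E = 7*3 = 21 chips; eligible B, C, E
Layer 25-43: 19 each from C, E = 19*2 = 38 chips; eligible C, E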